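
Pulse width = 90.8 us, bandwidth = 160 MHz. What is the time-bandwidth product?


TBP = 90.8 * 160 = 14528.0

14528.0


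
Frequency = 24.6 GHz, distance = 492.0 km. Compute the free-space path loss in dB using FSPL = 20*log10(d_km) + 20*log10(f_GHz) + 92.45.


20*log10(492.0) = 53.84
20*log10(24.6) = 27.82
FSPL = 174.1 dB

174.1 dB


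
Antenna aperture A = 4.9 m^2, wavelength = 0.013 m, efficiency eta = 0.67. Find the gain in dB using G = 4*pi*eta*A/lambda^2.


G_linear = 4*pi*0.67*4.9/0.013^2 = 244114.76
G_dB = 10*log10(244114.76) = 53.9 dB

53.9 dB


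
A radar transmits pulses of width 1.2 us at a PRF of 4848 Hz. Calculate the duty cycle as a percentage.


DC = 1.2e-6 * 4848 * 100 = 0.58%

0.58%


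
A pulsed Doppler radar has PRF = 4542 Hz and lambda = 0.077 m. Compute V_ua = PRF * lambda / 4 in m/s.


V_ua = 4542 * 0.077 / 4 = 87.4 m/s

87.4 m/s


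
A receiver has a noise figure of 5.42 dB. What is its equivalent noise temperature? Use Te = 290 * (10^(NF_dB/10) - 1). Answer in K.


NF_lin = 10^(5.42/10) = 3.483373
Te = 290 * (3.483373 - 1) = 720.2 K

720.2 K


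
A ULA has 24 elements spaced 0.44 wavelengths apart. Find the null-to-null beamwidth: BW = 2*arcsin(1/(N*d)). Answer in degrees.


1/(N*d) = 1/(24*0.44) = 0.094697
BW = 2*arcsin(0.094697) = 10.9 degrees

10.9 degrees


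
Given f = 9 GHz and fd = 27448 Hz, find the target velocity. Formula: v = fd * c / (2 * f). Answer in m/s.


v = 27448 * 3e8 / (2 * 9000000000.0) = 457.5 m/s

457.5 m/s


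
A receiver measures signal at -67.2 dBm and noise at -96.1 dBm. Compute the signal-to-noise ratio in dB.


SNR = -67.2 - (-96.1) = 28.9 dB

28.9 dB


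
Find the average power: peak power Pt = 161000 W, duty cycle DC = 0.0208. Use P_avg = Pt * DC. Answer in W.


P_avg = 161000 * 0.0208 = 3348.8 W

3348.8 W


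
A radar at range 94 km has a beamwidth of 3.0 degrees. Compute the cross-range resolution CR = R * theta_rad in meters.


BW_rad = 0.052359878
CR = 94000 * 0.052359878 = 4921.8 m

4921.8 m


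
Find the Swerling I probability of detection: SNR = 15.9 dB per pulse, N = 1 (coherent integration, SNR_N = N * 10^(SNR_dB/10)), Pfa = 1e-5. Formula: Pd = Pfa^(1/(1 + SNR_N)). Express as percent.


SNR_lin = 10^(15.9/10) = 38.90451
SNR_N = 1 * 38.90451 = 38.90451
1/(1 + SNR_N) = 1/39.90451 = 0.0250598
Pd = (1e-5)^0.0250598 = 0.74938
Pd = 74.9%

74.9%


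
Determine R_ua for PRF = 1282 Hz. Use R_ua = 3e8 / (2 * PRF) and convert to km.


R_ua = 3e8 / (2 * 1282) = 117004.7 m = 117.0 km

117.0 km


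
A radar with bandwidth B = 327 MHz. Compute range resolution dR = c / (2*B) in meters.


dR = 3e8 / (2 * 327000000.0) = 0.46 m

0.46 m


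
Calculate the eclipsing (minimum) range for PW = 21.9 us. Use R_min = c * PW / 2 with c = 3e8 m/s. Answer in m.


R_min = 3e8 * 21.9e-6 / 2 = 3285.0 m

3285.0 m


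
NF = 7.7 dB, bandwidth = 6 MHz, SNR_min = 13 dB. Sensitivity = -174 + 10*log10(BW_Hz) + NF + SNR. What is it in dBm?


10*log10(6000000.0) = 67.78
S = -174 + 67.78 + 7.7 + 13 = -85.5 dBm

-85.5 dBm


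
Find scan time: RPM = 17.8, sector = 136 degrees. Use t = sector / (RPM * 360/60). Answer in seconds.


t = 136 / (17.8 * 360) * 60 = 1.27 s

1.27 s


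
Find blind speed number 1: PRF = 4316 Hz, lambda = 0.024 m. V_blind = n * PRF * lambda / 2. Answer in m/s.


V_blind = 1 * 4316 * 0.024 / 2 = 51.8 m/s

51.8 m/s


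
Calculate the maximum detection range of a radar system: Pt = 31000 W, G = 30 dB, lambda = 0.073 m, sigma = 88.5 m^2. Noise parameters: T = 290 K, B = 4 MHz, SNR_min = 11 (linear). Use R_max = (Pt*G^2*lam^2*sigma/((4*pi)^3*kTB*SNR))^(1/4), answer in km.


G_lin = 10^(30/10) = 1000.0
R^4 = 31000 * 1000.0^2 * 0.073^2 * 88.5 / ((4*pi)^3 * 1.38e-23 * 290 * 4000000.0 * 11)
R^4 = 4.184e19 m^4
R_max = (4.184e19)^(1/4) = 80426.3 m = 80.4 km

80.4 km


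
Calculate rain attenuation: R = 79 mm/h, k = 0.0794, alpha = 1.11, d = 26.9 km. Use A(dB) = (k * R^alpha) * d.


gamma = 0.0794 * 79^1.11 = 10.143471 dB/km
A = 10.143471 * 26.9 = 272.86 dB

272.86 dB


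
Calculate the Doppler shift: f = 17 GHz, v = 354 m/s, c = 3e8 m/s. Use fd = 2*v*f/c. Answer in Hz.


fd = 2 * 354 * 17000000000.0 / 3e8 = 40120.0 Hz

40120.0 Hz


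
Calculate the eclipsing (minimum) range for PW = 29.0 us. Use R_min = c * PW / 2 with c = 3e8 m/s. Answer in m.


R_min = 3e8 * 29.0e-6 / 2 = 4350.0 m

4350.0 m


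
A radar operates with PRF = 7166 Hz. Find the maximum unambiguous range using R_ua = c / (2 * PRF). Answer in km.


R_ua = 3e8 / (2 * 7166) = 20932.2 m = 20.9 km

20.9 km


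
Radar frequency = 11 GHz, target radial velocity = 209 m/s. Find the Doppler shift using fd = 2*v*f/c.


fd = 2 * 209 * 11000000000.0 / 3e8 = 15326.7 Hz

15326.7 Hz


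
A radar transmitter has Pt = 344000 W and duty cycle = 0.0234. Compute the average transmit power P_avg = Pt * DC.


P_avg = 344000 * 0.0234 = 8049.6 W

8049.6 W


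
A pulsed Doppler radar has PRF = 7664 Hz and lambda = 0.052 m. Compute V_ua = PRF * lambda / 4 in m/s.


V_ua = 7664 * 0.052 / 4 = 99.6 m/s

99.6 m/s


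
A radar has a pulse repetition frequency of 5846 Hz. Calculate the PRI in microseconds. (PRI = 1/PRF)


PRI = 1/5846 = 0.0001710571 s = 171.1 us

171.1 us


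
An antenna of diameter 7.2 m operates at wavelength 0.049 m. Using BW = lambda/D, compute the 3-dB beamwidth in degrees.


BW_rad = 0.049 / 7.2 = 0.006806
BW_deg = 0.39 degrees

0.39 degrees


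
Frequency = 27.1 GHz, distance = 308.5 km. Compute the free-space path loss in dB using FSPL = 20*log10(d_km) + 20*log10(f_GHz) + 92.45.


20*log10(308.5) = 49.79
20*log10(27.1) = 28.66
FSPL = 170.9 dB

170.9 dB


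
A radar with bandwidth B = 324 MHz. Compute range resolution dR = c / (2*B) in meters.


dR = 3e8 / (2 * 324000000.0) = 0.46 m

0.46 m


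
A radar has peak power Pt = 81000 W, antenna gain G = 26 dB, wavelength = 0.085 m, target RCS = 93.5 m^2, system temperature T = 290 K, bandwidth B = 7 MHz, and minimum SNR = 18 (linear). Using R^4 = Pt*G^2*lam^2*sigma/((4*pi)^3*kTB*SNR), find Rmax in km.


G_lin = 10^(26/10) = 398.107171
R^4 = 81000 * 398.107171^2 * 0.085^2 * 93.5 / ((4*pi)^3 * 1.38e-23 * 290 * 7000000.0 * 18)
R^4 = 8.66677e18 m^4
R_max = (8.66677e18)^(1/4) = 54258.1 m = 54.3 km

54.3 km


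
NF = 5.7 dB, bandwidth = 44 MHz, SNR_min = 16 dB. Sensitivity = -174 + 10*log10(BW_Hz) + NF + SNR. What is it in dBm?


10*log10(44000000.0) = 76.43
S = -174 + 76.43 + 5.7 + 16 = -75.9 dBm

-75.9 dBm


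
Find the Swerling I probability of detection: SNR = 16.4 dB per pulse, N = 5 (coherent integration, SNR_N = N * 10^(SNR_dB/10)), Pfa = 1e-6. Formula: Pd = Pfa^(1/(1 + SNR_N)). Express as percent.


SNR_lin = 10^(16.4/10) = 43.65158
SNR_N = 5 * 43.65158 = 218.2579
1/(1 + SNR_N) = 1/219.2579 = 0.0045608
Pd = (1e-6)^0.0045608 = 0.93893
Pd = 93.9%

93.9%


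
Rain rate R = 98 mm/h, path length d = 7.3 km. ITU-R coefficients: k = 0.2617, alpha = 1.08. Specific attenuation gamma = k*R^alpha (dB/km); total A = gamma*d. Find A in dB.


gamma = 0.2617 * 98^1.08 = 37.01075 dB/km
A = 37.01075 * 7.3 = 270.18 dB

270.18 dB


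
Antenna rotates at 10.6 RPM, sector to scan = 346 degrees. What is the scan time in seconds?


t = 346 / (10.6 * 360) * 60 = 5.44 s

5.44 s


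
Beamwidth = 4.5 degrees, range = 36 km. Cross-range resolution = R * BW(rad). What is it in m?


BW_rad = 0.078539816
CR = 36000 * 0.078539816 = 2827.4 m

2827.4 m


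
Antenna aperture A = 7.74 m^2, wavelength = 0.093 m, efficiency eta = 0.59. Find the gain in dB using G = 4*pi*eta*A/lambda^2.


G_linear = 4*pi*0.59*7.74/0.093^2 = 6634.94
G_dB = 10*log10(6634.94) = 38.2 dB

38.2 dB


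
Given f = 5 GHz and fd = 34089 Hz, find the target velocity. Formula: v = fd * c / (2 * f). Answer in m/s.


v = 34089 * 3e8 / (2 * 5000000000.0) = 1022.7 m/s

1022.7 m/s


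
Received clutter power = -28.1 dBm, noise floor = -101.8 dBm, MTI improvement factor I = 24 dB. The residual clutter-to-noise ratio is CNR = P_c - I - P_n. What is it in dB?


CNR = -28.1 - 24 - (-101.8) = 49.7 dB

49.7 dB


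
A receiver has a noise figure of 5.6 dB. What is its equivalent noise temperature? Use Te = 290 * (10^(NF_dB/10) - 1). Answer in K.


NF_lin = 10^(5.6/10) = 3.630781
Te = 290 * (3.630781 - 1) = 762.9 K

762.9 K


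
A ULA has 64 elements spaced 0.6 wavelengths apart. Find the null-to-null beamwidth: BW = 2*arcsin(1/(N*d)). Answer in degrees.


1/(N*d) = 1/(64*0.6) = 0.026042
BW = 2*arcsin(0.026042) = 3.0 degrees

3.0 degrees


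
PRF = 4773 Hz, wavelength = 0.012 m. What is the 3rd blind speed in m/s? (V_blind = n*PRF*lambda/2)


V_blind = 3 * 4773 * 0.012 / 2 = 85.9 m/s

85.9 m/s


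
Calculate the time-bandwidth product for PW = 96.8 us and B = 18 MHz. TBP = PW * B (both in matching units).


TBP = 96.8 * 18 = 1742.4

1742.4


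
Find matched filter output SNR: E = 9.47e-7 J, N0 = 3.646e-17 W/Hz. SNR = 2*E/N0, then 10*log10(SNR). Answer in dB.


SNR_lin = 2 * 9.47e-7 / 3.646e-17 = 5.195e10
SNR_dB = 10*log10(5.195e10) = 107.2 dB

107.2 dB


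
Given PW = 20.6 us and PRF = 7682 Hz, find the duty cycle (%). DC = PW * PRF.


DC = 20.6e-6 * 7682 * 100 = 15.82%

15.82%


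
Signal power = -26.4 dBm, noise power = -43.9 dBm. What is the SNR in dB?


SNR = -26.4 - (-43.9) = 17.5 dB

17.5 dB


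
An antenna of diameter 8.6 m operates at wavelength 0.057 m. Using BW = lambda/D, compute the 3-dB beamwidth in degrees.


BW_rad = 0.057 / 8.6 = 0.006628
BW_deg = 0.38 degrees

0.38 degrees


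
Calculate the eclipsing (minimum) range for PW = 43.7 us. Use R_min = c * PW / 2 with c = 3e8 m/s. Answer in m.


R_min = 3e8 * 43.7e-6 / 2 = 6555.0 m

6555.0 m


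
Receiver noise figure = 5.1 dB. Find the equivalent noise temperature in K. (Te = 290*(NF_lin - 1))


NF_lin = 10^(5.1/10) = 3.235937
Te = 290 * (3.235937 - 1) = 648.4 K

648.4 K


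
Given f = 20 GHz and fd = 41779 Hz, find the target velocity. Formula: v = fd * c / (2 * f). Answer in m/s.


v = 41779 * 3e8 / (2 * 20000000000.0) = 313.3 m/s

313.3 m/s


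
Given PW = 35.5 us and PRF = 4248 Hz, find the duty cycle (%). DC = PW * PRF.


DC = 35.5e-6 * 4248 * 100 = 15.08%

15.08%


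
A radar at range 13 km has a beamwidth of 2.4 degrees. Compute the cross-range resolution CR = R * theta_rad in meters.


BW_rad = 0.041887902
CR = 13000 * 0.041887902 = 544.5 m

544.5 m


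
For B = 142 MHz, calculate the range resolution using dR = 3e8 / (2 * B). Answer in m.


dR = 3e8 / (2 * 142000000.0) = 1.06 m

1.06 m


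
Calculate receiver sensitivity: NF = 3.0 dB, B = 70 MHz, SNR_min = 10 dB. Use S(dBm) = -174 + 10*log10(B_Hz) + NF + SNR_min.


10*log10(70000000.0) = 78.45
S = -174 + 78.45 + 3.0 + 10 = -82.5 dBm

-82.5 dBm


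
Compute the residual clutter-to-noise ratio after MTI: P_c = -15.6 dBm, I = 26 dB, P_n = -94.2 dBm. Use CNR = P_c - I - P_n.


CNR = -15.6 - 26 - (-94.2) = 52.6 dB

52.6 dB


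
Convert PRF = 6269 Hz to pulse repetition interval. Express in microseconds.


PRI = 1/6269 = 0.0001595151 s = 159.5 us

159.5 us


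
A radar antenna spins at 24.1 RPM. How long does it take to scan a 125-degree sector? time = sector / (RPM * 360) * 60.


t = 125 / (24.1 * 360) * 60 = 0.86 s

0.86 s


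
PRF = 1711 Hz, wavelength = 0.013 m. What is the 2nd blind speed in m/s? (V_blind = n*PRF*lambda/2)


V_blind = 2 * 1711 * 0.013 / 2 = 22.2 m/s

22.2 m/s


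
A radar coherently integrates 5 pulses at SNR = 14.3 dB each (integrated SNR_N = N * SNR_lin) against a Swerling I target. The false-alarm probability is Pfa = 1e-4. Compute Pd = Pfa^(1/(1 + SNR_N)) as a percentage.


SNR_lin = 10^(14.3/10) = 26.91535
SNR_N = 5 * 26.91535 = 134.57675
1/(1 + SNR_N) = 1/135.57675 = 0.0073759
Pd = (1e-4)^0.0073759 = 0.93432
Pd = 93.4%

93.4%


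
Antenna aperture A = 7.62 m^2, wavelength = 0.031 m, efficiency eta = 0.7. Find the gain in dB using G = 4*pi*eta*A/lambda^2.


G_linear = 4*pi*0.7*7.62/0.031^2 = 69749.24
G_dB = 10*log10(69749.24) = 48.4 dB

48.4 dB


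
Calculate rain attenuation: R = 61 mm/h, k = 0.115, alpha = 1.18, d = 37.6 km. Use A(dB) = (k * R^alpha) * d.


gamma = 0.115 * 61^1.18 = 14.70236 dB/km
A = 14.70236 * 37.6 = 552.81 dB

552.81 dB


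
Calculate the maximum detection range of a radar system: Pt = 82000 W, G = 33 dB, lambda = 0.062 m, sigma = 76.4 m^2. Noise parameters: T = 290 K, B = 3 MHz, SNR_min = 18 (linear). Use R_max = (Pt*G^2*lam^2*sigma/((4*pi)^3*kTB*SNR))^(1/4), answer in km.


G_lin = 10^(33/10) = 1995.262315
R^4 = 82000 * 1995.262315^2 * 0.062^2 * 76.4 / ((4*pi)^3 * 1.38e-23 * 290 * 3000000.0 * 18)
R^4 = 2.23558e20 m^4
R_max = (2.23558e20)^(1/4) = 122277.8 m = 122.3 km

122.3 km


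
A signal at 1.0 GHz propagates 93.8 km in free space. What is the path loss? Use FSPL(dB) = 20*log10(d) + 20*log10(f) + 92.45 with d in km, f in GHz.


20*log10(93.8) = 39.44
20*log10(1.0) = 0.0
FSPL = 131.9 dB

131.9 dB


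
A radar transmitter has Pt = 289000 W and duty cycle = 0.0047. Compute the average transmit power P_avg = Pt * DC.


P_avg = 289000 * 0.0047 = 1358.3 W

1358.3 W


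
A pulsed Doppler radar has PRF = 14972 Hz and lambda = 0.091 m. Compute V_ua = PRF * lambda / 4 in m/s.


V_ua = 14972 * 0.091 / 4 = 340.6 m/s

340.6 m/s


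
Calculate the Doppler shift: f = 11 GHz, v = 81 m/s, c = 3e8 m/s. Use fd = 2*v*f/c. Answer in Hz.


fd = 2 * 81 * 11000000000.0 / 3e8 = 5940.0 Hz

5940.0 Hz


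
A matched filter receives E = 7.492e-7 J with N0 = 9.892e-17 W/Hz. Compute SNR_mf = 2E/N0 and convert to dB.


SNR_lin = 2 * 7.492e-7 / 9.892e-17 = 1.515e10
SNR_dB = 10*log10(1.515e10) = 101.8 dB

101.8 dB


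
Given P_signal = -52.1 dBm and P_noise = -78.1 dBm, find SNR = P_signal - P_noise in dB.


SNR = -52.1 - (-78.1) = 26.0 dB

26.0 dB


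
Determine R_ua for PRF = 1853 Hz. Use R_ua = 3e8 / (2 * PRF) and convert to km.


R_ua = 3e8 / (2 * 1853) = 80949.8 m = 80.9 km

80.9 km


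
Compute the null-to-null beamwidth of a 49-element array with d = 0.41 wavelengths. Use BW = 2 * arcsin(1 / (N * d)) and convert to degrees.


1/(N*d) = 1/(49*0.41) = 0.049776
BW = 2*arcsin(0.049776) = 5.7 degrees

5.7 degrees


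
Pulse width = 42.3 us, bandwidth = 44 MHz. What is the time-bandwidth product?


TBP = 42.3 * 44 = 1861.2

1861.2


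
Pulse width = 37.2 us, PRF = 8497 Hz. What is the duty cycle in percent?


DC = 37.2e-6 * 8497 * 100 = 31.61%

31.61%


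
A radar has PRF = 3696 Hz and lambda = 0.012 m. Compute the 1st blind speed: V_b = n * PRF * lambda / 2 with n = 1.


V_blind = 1 * 3696 * 0.012 / 2 = 22.2 m/s

22.2 m/s


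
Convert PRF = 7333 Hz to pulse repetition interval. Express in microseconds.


PRI = 1/7333 = 0.0001363698 s = 136.4 us

136.4 us


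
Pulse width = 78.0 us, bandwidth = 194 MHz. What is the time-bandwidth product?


TBP = 78.0 * 194 = 15132.0

15132.0


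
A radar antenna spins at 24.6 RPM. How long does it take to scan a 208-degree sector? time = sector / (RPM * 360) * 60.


t = 208 / (24.6 * 360) * 60 = 1.41 s

1.41 s


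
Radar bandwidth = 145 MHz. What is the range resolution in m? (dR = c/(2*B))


dR = 3e8 / (2 * 145000000.0) = 1.03 m

1.03 m


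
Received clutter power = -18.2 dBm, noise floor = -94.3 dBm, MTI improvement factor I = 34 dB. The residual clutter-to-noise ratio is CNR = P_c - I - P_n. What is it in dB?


CNR = -18.2 - 34 - (-94.3) = 42.1 dB

42.1 dB


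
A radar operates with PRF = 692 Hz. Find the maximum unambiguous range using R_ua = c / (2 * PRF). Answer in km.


R_ua = 3e8 / (2 * 692) = 216763.0 m = 216.8 km

216.8 km


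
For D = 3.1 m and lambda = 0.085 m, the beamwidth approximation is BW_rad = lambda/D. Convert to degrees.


BW_rad = 0.085 / 3.1 = 0.027419
BW_deg = 1.57 degrees

1.57 degrees


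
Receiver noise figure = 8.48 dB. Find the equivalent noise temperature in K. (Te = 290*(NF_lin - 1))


NF_lin = 10^(8.48/10) = 7.046931
Te = 290 * (7.046931 - 1) = 1753.6 K

1753.6 K


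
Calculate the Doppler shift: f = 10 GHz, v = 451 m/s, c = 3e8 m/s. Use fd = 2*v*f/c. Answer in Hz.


fd = 2 * 451 * 10000000000.0 / 3e8 = 30066.7 Hz

30066.7 Hz


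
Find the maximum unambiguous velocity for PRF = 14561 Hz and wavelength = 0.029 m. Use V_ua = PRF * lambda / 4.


V_ua = 14561 * 0.029 / 4 = 105.6 m/s

105.6 m/s


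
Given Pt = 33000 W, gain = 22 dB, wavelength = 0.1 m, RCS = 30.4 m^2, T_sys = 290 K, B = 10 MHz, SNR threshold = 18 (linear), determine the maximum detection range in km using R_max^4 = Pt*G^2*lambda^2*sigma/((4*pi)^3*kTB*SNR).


G_lin = 10^(22/10) = 158.489319
R^4 = 33000 * 158.489319^2 * 0.1^2 * 30.4 / ((4*pi)^3 * 1.38e-23 * 290 * 10000000.0 * 18)
R^4 = 1.76282e17 m^4
R_max = (1.76282e17)^(1/4) = 20490.5 m = 20.5 km

20.5 km


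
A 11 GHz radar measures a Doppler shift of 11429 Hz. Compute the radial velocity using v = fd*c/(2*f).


v = 11429 * 3e8 / (2 * 11000000000.0) = 155.9 m/s

155.9 m/s


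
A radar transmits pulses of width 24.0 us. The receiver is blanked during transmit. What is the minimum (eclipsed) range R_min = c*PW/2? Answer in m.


R_min = 3e8 * 24.0e-6 / 2 = 3600.0 m

3600.0 m


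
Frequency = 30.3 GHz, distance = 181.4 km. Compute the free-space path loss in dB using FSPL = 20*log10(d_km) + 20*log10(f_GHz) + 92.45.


20*log10(181.4) = 45.17
20*log10(30.3) = 29.63
FSPL = 167.3 dB

167.3 dB


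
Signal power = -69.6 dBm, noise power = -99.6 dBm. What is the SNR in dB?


SNR = -69.6 - (-99.6) = 30.0 dB

30.0 dB


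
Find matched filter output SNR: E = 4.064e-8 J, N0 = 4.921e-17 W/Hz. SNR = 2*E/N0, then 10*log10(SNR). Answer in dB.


SNR_lin = 2 * 4.064e-8 / 4.921e-17 = 1.652e9
SNR_dB = 10*log10(1.652e9) = 92.2 dB

92.2 dB


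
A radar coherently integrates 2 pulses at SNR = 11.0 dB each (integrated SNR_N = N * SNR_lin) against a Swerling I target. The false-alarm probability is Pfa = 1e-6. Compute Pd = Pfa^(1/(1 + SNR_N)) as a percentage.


SNR_lin = 10^(11.0/10) = 12.58925
SNR_N = 2 * 12.58925 = 25.1785
1/(1 + SNR_N) = 1/26.1785 = 0.0381993
Pd = (1e-6)^0.0381993 = 0.58994
Pd = 59.0%

59.0%


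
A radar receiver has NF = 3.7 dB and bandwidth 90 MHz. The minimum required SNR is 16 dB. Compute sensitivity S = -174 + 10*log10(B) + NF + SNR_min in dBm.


10*log10(90000000.0) = 79.54
S = -174 + 79.54 + 3.7 + 16 = -74.8 dBm

-74.8 dBm


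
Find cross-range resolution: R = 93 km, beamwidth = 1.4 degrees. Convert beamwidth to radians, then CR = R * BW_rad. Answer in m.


BW_rad = 0.02443461
CR = 93000 * 0.02443461 = 2272.4 m

2272.4 m


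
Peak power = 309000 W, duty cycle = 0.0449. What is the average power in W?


P_avg = 309000 * 0.0449 = 13874.1 W

13874.1 W


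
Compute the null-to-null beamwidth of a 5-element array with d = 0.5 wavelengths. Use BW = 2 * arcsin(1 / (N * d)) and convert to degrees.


1/(N*d) = 1/(5*0.5) = 0.4
BW = 2*arcsin(0.4) = 47.2 degrees

47.2 degrees


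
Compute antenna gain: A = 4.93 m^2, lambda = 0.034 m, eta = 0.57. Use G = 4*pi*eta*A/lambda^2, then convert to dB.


G_linear = 4*pi*0.57*4.93/0.034^2 = 30547.37
G_dB = 10*log10(30547.37) = 44.8 dB

44.8 dB


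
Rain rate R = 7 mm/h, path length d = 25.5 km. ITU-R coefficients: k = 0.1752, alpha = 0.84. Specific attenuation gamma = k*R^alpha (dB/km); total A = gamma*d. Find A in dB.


gamma = 0.1752 * 7^0.84 = 0.89829 dB/km
A = 0.89829 * 25.5 = 22.91 dB

22.91 dB


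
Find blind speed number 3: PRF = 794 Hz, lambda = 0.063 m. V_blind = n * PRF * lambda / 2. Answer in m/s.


V_blind = 3 * 794 * 0.063 / 2 = 75.0 m/s

75.0 m/s


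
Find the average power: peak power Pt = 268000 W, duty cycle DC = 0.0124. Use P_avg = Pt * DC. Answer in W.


P_avg = 268000 * 0.0124 = 3323.2 W

3323.2 W


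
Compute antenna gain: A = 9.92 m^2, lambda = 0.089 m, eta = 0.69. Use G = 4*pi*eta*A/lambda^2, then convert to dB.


G_linear = 4*pi*0.69*9.92/0.089^2 = 10859.02
G_dB = 10*log10(10859.02) = 40.4 dB

40.4 dB


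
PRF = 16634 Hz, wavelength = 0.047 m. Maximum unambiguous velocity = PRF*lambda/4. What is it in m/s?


V_ua = 16634 * 0.047 / 4 = 195.4 m/s

195.4 m/s


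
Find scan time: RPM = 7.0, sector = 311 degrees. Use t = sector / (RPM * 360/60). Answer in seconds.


t = 311 / (7.0 * 360) * 60 = 7.4 s

7.4 s


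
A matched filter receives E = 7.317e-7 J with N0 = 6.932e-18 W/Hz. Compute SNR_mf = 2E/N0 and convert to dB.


SNR_lin = 2 * 7.317e-7 / 6.932e-18 = 2.111e11
SNR_dB = 10*log10(2.111e11) = 113.2 dB

113.2 dB


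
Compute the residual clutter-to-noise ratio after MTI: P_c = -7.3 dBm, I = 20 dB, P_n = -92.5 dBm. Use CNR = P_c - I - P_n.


CNR = -7.3 - 20 - (-92.5) = 65.2 dB

65.2 dB


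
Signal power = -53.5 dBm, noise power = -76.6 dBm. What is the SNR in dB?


SNR = -53.5 - (-76.6) = 23.1 dB

23.1 dB


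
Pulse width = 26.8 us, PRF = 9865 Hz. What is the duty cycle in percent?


DC = 26.8e-6 * 9865 * 100 = 26.44%

26.44%


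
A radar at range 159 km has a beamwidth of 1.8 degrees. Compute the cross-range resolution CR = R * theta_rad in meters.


BW_rad = 0.031415927
CR = 159000 * 0.031415927 = 4995.1 m

4995.1 m


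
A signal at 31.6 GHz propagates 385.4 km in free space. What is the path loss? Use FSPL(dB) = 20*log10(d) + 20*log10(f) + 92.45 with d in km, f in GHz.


20*log10(385.4) = 51.72
20*log10(31.6) = 29.99
FSPL = 174.2 dB

174.2 dB


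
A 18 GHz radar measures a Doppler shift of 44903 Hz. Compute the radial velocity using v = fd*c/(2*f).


v = 44903 * 3e8 / (2 * 18000000000.0) = 374.2 m/s

374.2 m/s


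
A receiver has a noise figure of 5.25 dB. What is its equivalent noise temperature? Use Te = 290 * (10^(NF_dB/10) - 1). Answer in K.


NF_lin = 10^(5.25/10) = 3.349654
Te = 290 * (3.349654 - 1) = 681.4 K

681.4 K


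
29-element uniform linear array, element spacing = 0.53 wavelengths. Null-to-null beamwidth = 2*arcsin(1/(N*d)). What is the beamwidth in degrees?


1/(N*d) = 1/(29*0.53) = 0.065062
BW = 2*arcsin(0.065062) = 7.5 degrees

7.5 degrees


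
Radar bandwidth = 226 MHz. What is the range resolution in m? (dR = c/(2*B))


dR = 3e8 / (2 * 226000000.0) = 0.66 m

0.66 m


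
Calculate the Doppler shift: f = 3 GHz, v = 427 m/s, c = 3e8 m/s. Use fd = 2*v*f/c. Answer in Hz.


fd = 2 * 427 * 3000000000.0 / 3e8 = 8540.0 Hz

8540.0 Hz


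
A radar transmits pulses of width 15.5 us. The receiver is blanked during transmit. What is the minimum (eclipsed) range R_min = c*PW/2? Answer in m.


R_min = 3e8 * 15.5e-6 / 2 = 2325.0 m

2325.0 m


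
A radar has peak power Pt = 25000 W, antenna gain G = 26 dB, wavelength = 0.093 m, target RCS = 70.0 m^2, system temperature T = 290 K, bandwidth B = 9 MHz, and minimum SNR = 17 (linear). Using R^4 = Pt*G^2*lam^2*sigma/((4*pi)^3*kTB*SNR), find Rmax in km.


G_lin = 10^(26/10) = 398.107171
R^4 = 25000 * 398.107171^2 * 0.093^2 * 70.0 / ((4*pi)^3 * 1.38e-23 * 290 * 9000000.0 * 17)
R^4 = 1.97427e18 m^4
R_max = (1.97427e18)^(1/4) = 37484.5 m = 37.5 km

37.5 km


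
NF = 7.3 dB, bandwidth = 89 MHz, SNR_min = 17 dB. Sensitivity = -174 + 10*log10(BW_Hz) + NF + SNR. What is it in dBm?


10*log10(89000000.0) = 79.49
S = -174 + 79.49 + 7.3 + 17 = -70.2 dBm

-70.2 dBm


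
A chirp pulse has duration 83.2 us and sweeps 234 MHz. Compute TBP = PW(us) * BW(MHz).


TBP = 83.2 * 234 = 19468.8

19468.8


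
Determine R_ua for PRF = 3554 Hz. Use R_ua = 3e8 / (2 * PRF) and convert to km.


R_ua = 3e8 / (2 * 3554) = 42206.0 m = 42.2 km

42.2 km


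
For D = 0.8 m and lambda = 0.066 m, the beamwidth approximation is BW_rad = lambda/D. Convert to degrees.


BW_rad = 0.066 / 0.8 = 0.0825
BW_deg = 4.73 degrees

4.73 degrees


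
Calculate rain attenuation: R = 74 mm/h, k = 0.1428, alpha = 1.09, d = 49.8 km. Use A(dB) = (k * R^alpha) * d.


gamma = 0.1428 * 74^1.09 = 15.566493 dB/km
A = 15.566493 * 49.8 = 775.21 dB

775.21 dB


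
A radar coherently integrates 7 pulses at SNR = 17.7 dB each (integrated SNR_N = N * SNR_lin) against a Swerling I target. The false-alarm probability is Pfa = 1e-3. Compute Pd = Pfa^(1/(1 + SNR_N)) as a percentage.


SNR_lin = 10^(17.7/10) = 58.88437
SNR_N = 7 * 58.88437 = 412.19059
1/(1 + SNR_N) = 1/413.19059 = 0.0024202
Pd = (1e-3)^0.0024202 = 0.98342
Pd = 98.3%

98.3%


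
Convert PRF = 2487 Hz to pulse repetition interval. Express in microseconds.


PRI = 1/2487 = 0.0004020909 s = 402.1 us

402.1 us


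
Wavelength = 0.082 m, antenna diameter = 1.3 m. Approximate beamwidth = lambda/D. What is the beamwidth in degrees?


BW_rad = 0.082 / 1.3 = 0.063077
BW_deg = 3.61 degrees

3.61 degrees


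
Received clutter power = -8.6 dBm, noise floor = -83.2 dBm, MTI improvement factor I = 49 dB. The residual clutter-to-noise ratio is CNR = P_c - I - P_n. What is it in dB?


CNR = -8.6 - 49 - (-83.2) = 25.6 dB

25.6 dB


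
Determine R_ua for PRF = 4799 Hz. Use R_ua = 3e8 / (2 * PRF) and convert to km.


R_ua = 3e8 / (2 * 4799) = 31256.5 m = 31.3 km

31.3 km


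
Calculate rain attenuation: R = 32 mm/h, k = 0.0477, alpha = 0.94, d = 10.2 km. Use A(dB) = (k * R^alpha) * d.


gamma = 0.0477 * 32^0.94 = 1.239822 dB/km
A = 1.239822 * 10.2 = 12.65 dB

12.65 dB


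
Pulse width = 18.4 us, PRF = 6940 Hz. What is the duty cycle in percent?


DC = 18.4e-6 * 6940 * 100 = 12.77%

12.77%


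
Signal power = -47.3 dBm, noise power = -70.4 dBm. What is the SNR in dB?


SNR = -47.3 - (-70.4) = 23.1 dB

23.1 dB


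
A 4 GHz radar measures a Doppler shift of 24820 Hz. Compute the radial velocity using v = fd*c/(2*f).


v = 24820 * 3e8 / (2 * 4000000000.0) = 930.8 m/s

930.8 m/s


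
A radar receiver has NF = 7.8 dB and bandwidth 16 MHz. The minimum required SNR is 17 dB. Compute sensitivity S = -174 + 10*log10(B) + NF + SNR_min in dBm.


10*log10(16000000.0) = 72.04
S = -174 + 72.04 + 7.8 + 17 = -77.2 dBm

-77.2 dBm


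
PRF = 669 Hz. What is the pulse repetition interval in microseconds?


PRI = 1/669 = 0.0014947683 s = 1494.8 us

1494.8 us


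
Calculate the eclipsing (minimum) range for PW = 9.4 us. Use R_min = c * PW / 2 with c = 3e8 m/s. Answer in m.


R_min = 3e8 * 9.4e-6 / 2 = 1410.0 m

1410.0 m


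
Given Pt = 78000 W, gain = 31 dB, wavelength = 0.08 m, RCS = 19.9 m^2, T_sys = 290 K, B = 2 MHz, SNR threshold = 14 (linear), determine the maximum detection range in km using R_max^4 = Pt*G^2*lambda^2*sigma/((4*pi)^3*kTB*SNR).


G_lin = 10^(31/10) = 1258.925412
R^4 = 78000 * 1258.925412^2 * 0.08^2 * 19.9 / ((4*pi)^3 * 1.38e-23 * 290 * 2000000.0 * 14)
R^4 = 7.08048e19 m^4
R_max = (7.08048e19)^(1/4) = 91730.9 m = 91.7 km

91.7 km


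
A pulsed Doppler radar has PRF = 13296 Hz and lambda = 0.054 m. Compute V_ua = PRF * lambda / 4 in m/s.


V_ua = 13296 * 0.054 / 4 = 179.5 m/s

179.5 m/s


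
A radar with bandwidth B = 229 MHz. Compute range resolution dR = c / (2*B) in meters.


dR = 3e8 / (2 * 229000000.0) = 0.66 m

0.66 m


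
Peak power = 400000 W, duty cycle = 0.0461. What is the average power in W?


P_avg = 400000 * 0.0461 = 18440.0 W

18440.0 W


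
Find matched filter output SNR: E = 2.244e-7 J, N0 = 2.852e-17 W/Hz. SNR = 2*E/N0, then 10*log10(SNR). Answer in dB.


SNR_lin = 2 * 2.244e-7 / 2.852e-17 = 1.574e10
SNR_dB = 10*log10(1.574e10) = 102.0 dB

102.0 dB


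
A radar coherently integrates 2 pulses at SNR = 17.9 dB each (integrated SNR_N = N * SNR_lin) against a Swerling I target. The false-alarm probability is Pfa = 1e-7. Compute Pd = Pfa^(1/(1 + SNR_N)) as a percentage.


SNR_lin = 10^(17.9/10) = 61.6595
SNR_N = 2 * 61.6595 = 123.319
1/(1 + SNR_N) = 1/124.319 = 0.0080438
Pd = (1e-7)^0.0080438 = 0.8784
Pd = 87.8%

87.8%


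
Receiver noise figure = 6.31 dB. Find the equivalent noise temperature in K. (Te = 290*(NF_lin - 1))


NF_lin = 10^(6.31/10) = 4.275629
Te = 290 * (4.275629 - 1) = 949.9 K

949.9 K


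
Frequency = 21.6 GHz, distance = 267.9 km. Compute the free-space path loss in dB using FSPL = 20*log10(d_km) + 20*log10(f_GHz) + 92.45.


20*log10(267.9) = 48.56
20*log10(21.6) = 26.69
FSPL = 167.7 dB

167.7 dB


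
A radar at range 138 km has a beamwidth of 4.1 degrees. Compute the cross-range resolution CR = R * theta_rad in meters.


BW_rad = 0.071558499
CR = 138000 * 0.071558499 = 9875.1 m

9875.1 m


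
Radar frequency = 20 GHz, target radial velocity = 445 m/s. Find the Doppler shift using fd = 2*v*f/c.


fd = 2 * 445 * 20000000000.0 / 3e8 = 59333.3 Hz

59333.3 Hz


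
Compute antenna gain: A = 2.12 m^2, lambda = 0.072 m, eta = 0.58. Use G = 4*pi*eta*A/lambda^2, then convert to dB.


G_linear = 4*pi*0.58*2.12/0.072^2 = 2980.63
G_dB = 10*log10(2980.63) = 34.7 dB

34.7 dB


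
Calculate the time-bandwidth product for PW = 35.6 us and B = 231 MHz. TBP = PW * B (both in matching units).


TBP = 35.6 * 231 = 8223.6

8223.6


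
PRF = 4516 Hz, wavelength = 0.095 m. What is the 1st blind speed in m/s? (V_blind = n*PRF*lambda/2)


V_blind = 1 * 4516 * 0.095 / 2 = 214.5 m/s

214.5 m/s


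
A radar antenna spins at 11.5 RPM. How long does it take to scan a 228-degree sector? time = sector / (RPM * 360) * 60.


t = 228 / (11.5 * 360) * 60 = 3.3 s

3.3 s


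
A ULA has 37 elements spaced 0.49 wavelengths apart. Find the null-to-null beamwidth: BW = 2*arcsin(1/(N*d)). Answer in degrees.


1/(N*d) = 1/(37*0.49) = 0.055157
BW = 2*arcsin(0.055157) = 6.3 degrees

6.3 degrees


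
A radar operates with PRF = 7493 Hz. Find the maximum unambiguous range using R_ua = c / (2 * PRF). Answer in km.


R_ua = 3e8 / (2 * 7493) = 20018.7 m = 20.0 km

20.0 km


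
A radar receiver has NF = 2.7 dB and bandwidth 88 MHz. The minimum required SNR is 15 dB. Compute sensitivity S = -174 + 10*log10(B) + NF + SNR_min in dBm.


10*log10(88000000.0) = 79.44
S = -174 + 79.44 + 2.7 + 15 = -76.9 dBm

-76.9 dBm


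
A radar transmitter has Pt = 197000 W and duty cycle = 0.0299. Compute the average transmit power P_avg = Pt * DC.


P_avg = 197000 * 0.0299 = 5890.3 W

5890.3 W


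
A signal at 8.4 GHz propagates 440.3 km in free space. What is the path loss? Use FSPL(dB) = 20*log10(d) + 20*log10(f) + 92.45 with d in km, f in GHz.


20*log10(440.3) = 52.87
20*log10(8.4) = 18.49
FSPL = 163.8 dB

163.8 dB


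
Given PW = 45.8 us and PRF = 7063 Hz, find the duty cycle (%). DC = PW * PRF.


DC = 45.8e-6 * 7063 * 100 = 32.35%

32.35%


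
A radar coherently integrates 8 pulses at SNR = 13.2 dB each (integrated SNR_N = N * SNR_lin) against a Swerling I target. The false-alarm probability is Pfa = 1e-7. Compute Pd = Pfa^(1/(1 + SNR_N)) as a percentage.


SNR_lin = 10^(13.2/10) = 20.89296
SNR_N = 8 * 20.89296 = 167.14368
1/(1 + SNR_N) = 1/168.14368 = 0.0059473
Pd = (1e-7)^0.0059473 = 0.90859
Pd = 90.9%

90.9%


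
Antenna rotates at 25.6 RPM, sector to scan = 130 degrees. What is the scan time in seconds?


t = 130 / (25.6 * 360) * 60 = 0.85 s

0.85 s


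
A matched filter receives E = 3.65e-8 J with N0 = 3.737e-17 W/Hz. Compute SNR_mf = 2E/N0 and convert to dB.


SNR_lin = 2 * 3.65e-8 / 3.737e-17 = 1.953e9
SNR_dB = 10*log10(1.953e9) = 92.9 dB

92.9 dB


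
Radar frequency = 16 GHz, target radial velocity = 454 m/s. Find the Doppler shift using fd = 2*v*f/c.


fd = 2 * 454 * 16000000000.0 / 3e8 = 48426.7 Hz

48426.7 Hz


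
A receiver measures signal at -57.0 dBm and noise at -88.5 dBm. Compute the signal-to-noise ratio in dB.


SNR = -57.0 - (-88.5) = 31.5 dB

31.5 dB


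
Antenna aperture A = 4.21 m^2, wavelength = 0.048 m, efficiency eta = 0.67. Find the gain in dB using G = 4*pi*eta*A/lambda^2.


G_linear = 4*pi*0.67*4.21/0.048^2 = 15384.53
G_dB = 10*log10(15384.53) = 41.9 dB

41.9 dB


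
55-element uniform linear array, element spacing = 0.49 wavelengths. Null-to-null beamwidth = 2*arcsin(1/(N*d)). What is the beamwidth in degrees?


1/(N*d) = 1/(55*0.49) = 0.037106
BW = 2*arcsin(0.037106) = 4.3 degrees

4.3 degrees


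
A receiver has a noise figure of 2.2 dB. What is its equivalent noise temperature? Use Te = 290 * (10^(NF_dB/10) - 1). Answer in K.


NF_lin = 10^(2.2/10) = 1.659587
Te = 290 * (1.659587 - 1) = 191.3 K

191.3 K


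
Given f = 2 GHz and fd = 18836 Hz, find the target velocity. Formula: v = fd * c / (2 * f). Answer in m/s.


v = 18836 * 3e8 / (2 * 2000000000.0) = 1412.7 m/s

1412.7 m/s


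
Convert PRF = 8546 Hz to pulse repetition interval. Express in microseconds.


PRI = 1/8546 = 0.0001170138 s = 117.0 us

117.0 us


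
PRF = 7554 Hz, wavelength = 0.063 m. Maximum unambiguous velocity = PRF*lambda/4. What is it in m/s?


V_ua = 7554 * 0.063 / 4 = 119.0 m/s

119.0 m/s


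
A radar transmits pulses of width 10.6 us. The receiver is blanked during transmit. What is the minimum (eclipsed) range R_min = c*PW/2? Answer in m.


R_min = 3e8 * 10.6e-6 / 2 = 1590.0 m

1590.0 m


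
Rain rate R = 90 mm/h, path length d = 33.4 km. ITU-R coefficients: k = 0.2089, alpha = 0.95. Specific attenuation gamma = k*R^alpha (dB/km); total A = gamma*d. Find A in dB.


gamma = 0.2089 * 90^0.95 = 15.013046 dB/km
A = 15.013046 * 33.4 = 501.44 dB

501.44 dB


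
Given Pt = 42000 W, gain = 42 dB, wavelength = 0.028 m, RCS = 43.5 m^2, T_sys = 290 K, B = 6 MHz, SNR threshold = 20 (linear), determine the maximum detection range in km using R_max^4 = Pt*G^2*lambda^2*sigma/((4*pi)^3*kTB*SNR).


G_lin = 10^(42/10) = 15848.931925
R^4 = 42000 * 15848.931925^2 * 0.028^2 * 43.5 / ((4*pi)^3 * 1.38e-23 * 290 * 6000000.0 * 20)
R^4 = 3.77543e20 m^4
R_max = (3.77543e20)^(1/4) = 139393.2 m = 139.4 km

139.4 km


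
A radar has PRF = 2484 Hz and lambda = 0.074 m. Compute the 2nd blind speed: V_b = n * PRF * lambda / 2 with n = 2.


V_blind = 2 * 2484 * 0.074 / 2 = 183.8 m/s

183.8 m/s


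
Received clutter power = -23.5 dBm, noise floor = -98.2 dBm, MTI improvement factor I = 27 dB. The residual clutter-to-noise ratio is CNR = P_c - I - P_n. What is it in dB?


CNR = -23.5 - 27 - (-98.2) = 47.7 dB

47.7 dB


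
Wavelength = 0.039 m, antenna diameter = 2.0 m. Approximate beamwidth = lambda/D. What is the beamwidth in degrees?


BW_rad = 0.039 / 2.0 = 0.0195
BW_deg = 1.12 degrees

1.12 degrees


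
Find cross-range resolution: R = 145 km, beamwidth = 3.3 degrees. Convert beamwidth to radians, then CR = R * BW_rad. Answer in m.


BW_rad = 0.057595865
CR = 145000 * 0.057595865 = 8351.4 m

8351.4 m


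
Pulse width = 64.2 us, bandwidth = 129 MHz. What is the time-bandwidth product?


TBP = 64.2 * 129 = 8281.8

8281.8


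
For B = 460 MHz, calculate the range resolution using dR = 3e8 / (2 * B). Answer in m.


dR = 3e8 / (2 * 460000000.0) = 0.33 m

0.33 m


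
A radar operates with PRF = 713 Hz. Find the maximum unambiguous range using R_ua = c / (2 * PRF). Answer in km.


R_ua = 3e8 / (2 * 713) = 210378.7 m = 210.4 km

210.4 km


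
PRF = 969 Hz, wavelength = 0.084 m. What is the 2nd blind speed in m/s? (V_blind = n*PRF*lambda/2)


V_blind = 2 * 969 * 0.084 / 2 = 81.4 m/s

81.4 m/s


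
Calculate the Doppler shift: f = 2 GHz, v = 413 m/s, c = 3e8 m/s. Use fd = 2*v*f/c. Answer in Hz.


fd = 2 * 413 * 2000000000.0 / 3e8 = 5506.7 Hz

5506.7 Hz


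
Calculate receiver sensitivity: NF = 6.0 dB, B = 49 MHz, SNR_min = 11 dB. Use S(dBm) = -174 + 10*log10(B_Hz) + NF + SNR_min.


10*log10(49000000.0) = 76.9
S = -174 + 76.9 + 6.0 + 11 = -80.1 dBm

-80.1 dBm


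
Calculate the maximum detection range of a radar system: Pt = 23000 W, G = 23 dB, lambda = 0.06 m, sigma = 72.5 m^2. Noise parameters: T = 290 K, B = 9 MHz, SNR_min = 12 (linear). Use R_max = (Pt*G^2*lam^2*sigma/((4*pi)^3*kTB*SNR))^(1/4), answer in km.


G_lin = 10^(23/10) = 199.526231
R^4 = 23000 * 199.526231^2 * 0.06^2 * 72.5 / ((4*pi)^3 * 1.38e-23 * 290 * 9000000.0 * 12)
R^4 = 2.78636e17 m^4
R_max = (2.78636e17)^(1/4) = 22975.2 m = 23.0 km

23.0 km


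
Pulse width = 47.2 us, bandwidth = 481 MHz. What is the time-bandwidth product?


TBP = 47.2 * 481 = 22703.2

22703.2


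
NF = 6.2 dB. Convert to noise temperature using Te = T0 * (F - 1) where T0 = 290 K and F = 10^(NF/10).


NF_lin = 10^(6.2/10) = 4.168694
Te = 290 * (4.168694 - 1) = 918.9 K

918.9 K


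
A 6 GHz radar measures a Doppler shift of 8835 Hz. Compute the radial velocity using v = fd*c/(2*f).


v = 8835 * 3e8 / (2 * 6000000000.0) = 220.9 m/s

220.9 m/s


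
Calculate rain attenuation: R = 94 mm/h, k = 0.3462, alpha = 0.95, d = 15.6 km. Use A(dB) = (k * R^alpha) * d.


gamma = 0.3462 * 94^0.95 = 25.929762 dB/km
A = 25.929762 * 15.6 = 404.5 dB

404.5 dB


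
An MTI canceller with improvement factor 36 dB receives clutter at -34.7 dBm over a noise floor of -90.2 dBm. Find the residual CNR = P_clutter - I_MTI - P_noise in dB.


CNR = -34.7 - 36 - (-90.2) = 19.5 dB

19.5 dB


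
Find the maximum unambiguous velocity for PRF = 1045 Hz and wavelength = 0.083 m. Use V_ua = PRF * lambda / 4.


V_ua = 1045 * 0.083 / 4 = 21.7 m/s

21.7 m/s


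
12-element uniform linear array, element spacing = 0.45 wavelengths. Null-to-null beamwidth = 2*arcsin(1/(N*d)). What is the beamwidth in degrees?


1/(N*d) = 1/(12*0.45) = 0.185185
BW = 2*arcsin(0.185185) = 21.3 degrees

21.3 degrees


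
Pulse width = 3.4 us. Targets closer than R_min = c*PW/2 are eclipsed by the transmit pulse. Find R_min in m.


R_min = 3e8 * 3.4e-6 / 2 = 510.0 m

510.0 m


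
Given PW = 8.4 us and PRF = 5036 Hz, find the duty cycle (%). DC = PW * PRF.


DC = 8.4e-6 * 5036 * 100 = 4.23%

4.23%


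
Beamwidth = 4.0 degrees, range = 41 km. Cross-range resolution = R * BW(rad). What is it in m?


BW_rad = 0.06981317
CR = 41000 * 0.06981317 = 2862.3 m

2862.3 m


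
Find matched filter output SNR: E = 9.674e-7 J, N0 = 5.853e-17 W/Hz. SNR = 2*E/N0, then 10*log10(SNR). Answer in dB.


SNR_lin = 2 * 9.674e-7 / 5.853e-17 = 3.306e10
SNR_dB = 10*log10(3.306e10) = 105.2 dB

105.2 dB


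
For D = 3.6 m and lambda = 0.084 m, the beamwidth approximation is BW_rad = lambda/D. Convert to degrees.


BW_rad = 0.084 / 3.6 = 0.023333
BW_deg = 1.34 degrees

1.34 degrees


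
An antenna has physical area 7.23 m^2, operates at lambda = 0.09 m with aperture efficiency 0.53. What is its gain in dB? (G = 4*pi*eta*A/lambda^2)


G_linear = 4*pi*0.53*7.23/0.09^2 = 5944.82
G_dB = 10*log10(5944.82) = 37.7 dB

37.7 dB


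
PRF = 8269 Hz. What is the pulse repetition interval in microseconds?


PRI = 1/8269 = 0.0001209336 s = 120.9 us

120.9 us


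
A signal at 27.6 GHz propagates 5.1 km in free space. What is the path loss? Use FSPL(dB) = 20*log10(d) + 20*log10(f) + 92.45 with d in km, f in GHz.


20*log10(5.1) = 14.15
20*log10(27.6) = 28.82
FSPL = 135.4 dB

135.4 dB


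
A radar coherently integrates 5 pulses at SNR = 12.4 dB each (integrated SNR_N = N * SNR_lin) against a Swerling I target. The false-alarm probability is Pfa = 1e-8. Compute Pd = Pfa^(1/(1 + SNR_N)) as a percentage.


SNR_lin = 10^(12.4/10) = 17.37801
SNR_N = 5 * 17.37801 = 86.89005
1/(1 + SNR_N) = 1/87.89005 = 0.0113779
Pd = (1e-8)^0.0113779 = 0.81092
Pd = 81.1%

81.1%


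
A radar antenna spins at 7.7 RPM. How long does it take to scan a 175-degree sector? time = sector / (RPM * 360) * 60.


t = 175 / (7.7 * 360) * 60 = 3.79 s

3.79 s


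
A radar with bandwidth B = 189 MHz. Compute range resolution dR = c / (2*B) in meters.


dR = 3e8 / (2 * 189000000.0) = 0.79 m

0.79 m


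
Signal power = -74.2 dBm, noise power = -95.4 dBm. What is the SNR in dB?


SNR = -74.2 - (-95.4) = 21.2 dB

21.2 dB
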